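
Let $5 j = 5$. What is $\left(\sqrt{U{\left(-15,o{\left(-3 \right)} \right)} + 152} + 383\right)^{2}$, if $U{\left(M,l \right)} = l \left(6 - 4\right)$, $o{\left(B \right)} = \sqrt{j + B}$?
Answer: $\left(383 + \sqrt{2} \sqrt{76 + i \sqrt{2}}\right)^{2} \approx 1.5629 \cdot 10^{5} + 90.7 i$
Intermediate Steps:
$j = 1$ ($j = \frac{1}{5} \cdot 5 = 1$)
$o{\left(B \right)} = \sqrt{1 + B}$
$U{\left(M,l \right)} = 2 l$ ($U{\left(M,l \right)} = l 2 = 2 l$)
$\left(\sqrt{U{\left(-15,o{\left(-3 \right)} \right)} + 152} + 383\right)^{2} = \left(\sqrt{2 \sqrt{1 - 3} + 152} + 383\right)^{2} = \left(\sqrt{2 \sqrt{-2} + 152} + 383\right)^{2} = \left(\sqrt{2 i \sqrt{2} + 152} + 383\right)^{2} = \left(\sqrt{152 + 2 i \sqrt{2}} + 383\right)^{2} = \left(383 + \sqrt{152 + 2 i \sqrt{2}}\right)^{2}$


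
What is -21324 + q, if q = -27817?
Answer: -49141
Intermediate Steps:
-21324 + q = -21324 - 27817 = -49141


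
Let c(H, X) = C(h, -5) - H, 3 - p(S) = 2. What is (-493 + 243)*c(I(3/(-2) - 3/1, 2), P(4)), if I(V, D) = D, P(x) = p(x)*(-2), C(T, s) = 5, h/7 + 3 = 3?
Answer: -750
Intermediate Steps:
h = 0 (h = -21 + 7*3 = -21 + 21 = 0)
p(S) = 1 (p(S) = 3 - 1*2 = 3 - 2 = 1)
P(x) = -2 (P(x) = 1*(-2) = -2)
c(H, X) = 5 - H
(-493 + 243)*c(I(3/(-2) - 3/1, 2), P(4)) = (-493 + 243)*(5 - 1*2) = -250*(5 - 2) = -250*3 = -750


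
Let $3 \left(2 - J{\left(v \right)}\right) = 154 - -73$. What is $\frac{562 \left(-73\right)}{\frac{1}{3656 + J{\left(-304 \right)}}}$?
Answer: $- \frac{440906422}{3} \approx -1.4697 \cdot 10^{8}$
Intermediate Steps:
$J{\left(v \right)} = - \frac{221}{3}$ ($J{\left(v \right)} = 2 - \frac{154 - -73}{3} = 2 - \frac{154 + 73}{3} = 2 - \frac{227}{3} = - \frac{221}{3}$)
$\frac{562 \left(-73\right)}{\frac{1}{3656 + J{\left(-304 \right)}}} = \frac{562 \left(-73\right)}{\frac{1}{3656 - \frac{221}{3}}} = - \frac{41026}{\frac{1}{\frac{10747}{3}}} = - \frac{41026}{\frac{3}{10747}} = \left(-41026\right) \frac{10747}{3} = - \frac{440906422}{3}$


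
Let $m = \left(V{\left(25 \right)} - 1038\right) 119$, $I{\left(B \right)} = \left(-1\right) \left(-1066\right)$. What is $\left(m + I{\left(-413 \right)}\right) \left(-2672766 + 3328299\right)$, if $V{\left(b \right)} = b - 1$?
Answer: $-78401746800$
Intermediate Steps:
$V{\left(b \right)} = -1 + b$ ($V{\left(b \right)} = b - 1 = -1 + b$)
$I{\left(B \right)} = 1066$
$m = -120666$ ($m = \left(\left(-1 + 25\right) - 1038\right) 119 = \left(24 - 1038\right) 119 = \left(-1014\right) 119 = -120666$)
$\left(m + I{\left(-413 \right)}\right) \left(-2672766 + 3328299\right) = \left(-120666 + 1066\right) \left(-2672766 + 3328299\right) = \left(-119600\right) 655533 = -78401746800$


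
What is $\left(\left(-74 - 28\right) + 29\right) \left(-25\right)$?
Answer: $1825$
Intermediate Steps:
$\left(\left(-74 - 28\right) + 29\right) \left(-25\right) = \left(-102 + 29\right) \left(-25\right) = \left(-73\right) \left(-25\right) = 1825$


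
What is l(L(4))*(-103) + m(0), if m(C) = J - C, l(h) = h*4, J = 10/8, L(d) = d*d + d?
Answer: -32955/4 ≈ -8238.8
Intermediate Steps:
L(d) = d + d**2 (L(d) = d**2 + d = d + d**2)
J = 5/4 (J = 10*(1/8) = 5/4 ≈ 1.2500)
l(h) = 4*h
m(C) = 5/4 - C
l(L(4))*(-103) + m(0) = (4*(4*(1 + 4)))*(-103) + (5/4 - 1*0) = (4*(4*5))*(-103) + (5/4 + 0) = (4*20)*(-103) + 5/4 = 80*(-103) + 5/4 = -8240 + 5/4 = -32955/4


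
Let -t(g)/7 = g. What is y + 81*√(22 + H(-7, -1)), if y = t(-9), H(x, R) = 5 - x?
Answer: 63 + 81*√34 ≈ 535.31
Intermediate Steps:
t(g) = -7*g
y = 63 (y = -7*(-9) = 63)
y + 81*√(22 + H(-7, -1)) = 63 + 81*√(22 + (5 - 1*(-7))) = 63 + 81*√(22 + (5 + 7)) = 63 + 81*√(22 + 12) = 63 + 81*√34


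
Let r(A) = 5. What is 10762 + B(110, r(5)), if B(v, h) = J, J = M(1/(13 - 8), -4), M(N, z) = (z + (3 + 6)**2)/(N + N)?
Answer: 21909/2 ≈ 10955.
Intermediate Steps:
M(N, z) = (81 + z)/(2*N) (M(N, z) = (z + 9**2)/((2*N)) = (z + 81)*(1/(2*N)) = (81 + z)*(1/(2*N)) = (81 + z)/(2*N))
J = 385/2 (J = (81 - 4)/(2*(1/(13 - 8))) = (1/2)*77/1/5 = (1/2)*77/(1/5) = (1/2)*5*77 = 385/2 ≈ 192.50)
B(v, h) = 385/2
10762 + B(110, r(5)) = 10762 + 385/2 = 21909/2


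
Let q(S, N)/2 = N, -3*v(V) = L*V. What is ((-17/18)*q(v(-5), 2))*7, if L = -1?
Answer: -238/9 ≈ -26.444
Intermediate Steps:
v(V) = V/3 (v(V) = -(-1)*V/3 = V/3)
q(S, N) = 2*N
((-17/18)*q(v(-5), 2))*7 = ((-17/18)*(2*2))*7 = (-17*1/18*4)*7 = -17/18*4*7 = -34/9*7 = -238/9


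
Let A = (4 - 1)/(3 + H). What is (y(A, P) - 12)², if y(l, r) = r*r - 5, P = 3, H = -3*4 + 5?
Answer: 64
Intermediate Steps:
H = -7 (H = -12 + 5 = -7)
A = -¾ (A = (4 - 1)/(3 - 7) = 3/(-4) = 3*(-¼) = -¾ ≈ -0.75000)
y(l, r) = -5 + r² (y(l, r) = r² - 5 = -5 + r²)
(y(A, P) - 12)² = ((-5 + 3²) - 12)² = ((-5 + 9) - 12)² = (4 - 12)² = (-8)² = 64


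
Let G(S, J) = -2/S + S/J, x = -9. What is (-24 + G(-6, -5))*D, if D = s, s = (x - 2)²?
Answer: -40777/15 ≈ -2718.5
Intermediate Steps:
s = 121 (s = (-9 - 2)² = (-11)² = 121)
D = 121
(-24 + G(-6, -5))*D = (-24 + (-2/(-6) - 6/(-5)))*121 = (-24 + (-2*(-⅙) - 6*(-⅕)))*121 = (-24 + (⅓ + 6/5))*121 = (-24 + 23/15)*121 = -337/15*121 = -40777/15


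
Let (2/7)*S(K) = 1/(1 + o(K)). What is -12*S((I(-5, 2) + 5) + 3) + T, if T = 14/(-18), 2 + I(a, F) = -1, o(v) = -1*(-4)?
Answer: -413/45 ≈ -9.1778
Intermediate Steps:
o(v) = 4
I(a, F) = -3 (I(a, F) = -2 - 1 = -3)
T = -7/9 (T = 14*(-1/18) = -7/9 ≈ -0.77778)
S(K) = 7/10 (S(K) = 7/(2*(1 + 4)) = (7/2)/5 = (7/2)*(1/5) = 7/10)
-12*S((I(-5, 2) + 5) + 3) + T = -12*7/10 - 7/9 = -42/5 - 7/9 = -413/45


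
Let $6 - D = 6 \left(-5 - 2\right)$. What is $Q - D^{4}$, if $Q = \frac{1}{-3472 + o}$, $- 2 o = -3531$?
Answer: $- \frac{18117623810}{3413} \approx -5.3084 \cdot 10^{6}$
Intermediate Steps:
$o = \frac{3531}{2}$ ($o = \left(- \frac{1}{2}\right) \left(-3531\right) = \frac{3531}{2} \approx 1765.5$)
$D = 48$ ($D = 6 - 6 \left(-5 - 2\right) = 6 - 6 \left(-7\right) = 6 - -42 = 6 + 42 = 48$)
$Q = - \frac{2}{3413}$ ($Q = \frac{1}{-3472 + \frac{3531}{2}} = \frac{1}{- \frac{3413}{2}} = - \frac{2}{3413} \approx -0.00058599$)
$Q - D^{4} = - \frac{2}{3413} - 48^{4} = - \frac{2}{3413} - 5308416 = - \frac{18117623810}{3413}$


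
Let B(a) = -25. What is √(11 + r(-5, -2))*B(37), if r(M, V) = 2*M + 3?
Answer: -50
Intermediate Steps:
r(M, V) = 3 + 2*M
√(11 + r(-5, -2))*B(37) = √(11 + (3 + 2*(-5)))*(-25) = √(11 + (3 - 10))*(-25) = √(11 - 7)*(-25) = √4*(-25) = 2*(-25) = -50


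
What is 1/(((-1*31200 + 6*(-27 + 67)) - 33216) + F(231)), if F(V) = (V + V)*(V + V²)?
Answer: 1/24695328 ≈ 4.0493e-8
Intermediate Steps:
F(V) = 2*V*(V + V²) (F(V) = (2*V)*(V + V²) = 2*V*(V + V²))
1/(((-1*31200 + 6*(-27 + 67)) - 33216) + F(231)) = 1/(((-1*31200 + 6*(-27 + 67)) - 33216) + 2*231²*(1 + 231)) = 1/(((-31200 + 6*40) - 33216) + 2*53361*232) = 1/(((-31200 + 240) - 33216) + 24759504) = 1/((-30960 - 33216) + 24759504) = 1/(-64176 + 24759504) = 1/24695328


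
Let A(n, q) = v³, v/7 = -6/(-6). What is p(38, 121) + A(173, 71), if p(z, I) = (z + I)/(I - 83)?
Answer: 13193/38 ≈ 347.18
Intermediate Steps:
v = 7 (v = 7*(-6/(-6)) = 7*(-6*(-⅙)) = 7*1 = 7)
p(z, I) = (I + z)/(-83 + I)
A(n, q) = 343 (A(n, q) = 7³ = 343)
p(38, 121) + A(173, 71) = (121 + 38)/(-83 + 121) + 343 = 159/38 + 343 = 13193/38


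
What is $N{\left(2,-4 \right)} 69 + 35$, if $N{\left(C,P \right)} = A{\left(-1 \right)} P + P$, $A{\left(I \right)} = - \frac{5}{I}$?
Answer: $-1621$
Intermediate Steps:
$N{\left(C,P \right)} = 6 P$ ($N{\left(C,P \right)} = - \frac{5}{-1} P + P = \left(-5\right) \left(-1\right) P + P = 5 P + P = 6 P$)
$N{\left(2,-4 \right)} 69 + 35 = 6 \left(-4\right) 69 + 35 = \left(-24\right) 69 + 35 = -1656 + 35 = -1621$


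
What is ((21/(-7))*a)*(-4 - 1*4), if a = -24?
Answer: -576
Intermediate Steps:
((21/(-7))*a)*(-4 - 1*4) = ((21/(-7))*(-24))*(-4 - 1*4) = ((21*(-⅐))*(-24))*(-4 - 4) = -3*(-24)*(-8) = 72*(-8) = -576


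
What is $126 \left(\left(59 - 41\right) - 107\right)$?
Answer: $-11214$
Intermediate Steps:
$126 \left(\left(59 - 41\right) - 107\right) = 126 \left(18 - 107\right) = 126 \left(-89\right) = -11214$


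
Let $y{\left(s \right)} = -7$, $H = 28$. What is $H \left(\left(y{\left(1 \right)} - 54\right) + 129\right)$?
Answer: $1904$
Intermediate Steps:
$H \left(\left(y{\left(1 \right)} - 54\right) + 129\right) = 28 \left(\left(-7 - 54\right) + 129\right) = 28 \left(-61 + 129\right) = 28 \cdot 68 = 1904$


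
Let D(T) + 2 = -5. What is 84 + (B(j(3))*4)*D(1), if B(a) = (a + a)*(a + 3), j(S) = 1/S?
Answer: 196/9 ≈ 21.778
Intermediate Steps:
D(T) = -7 (D(T) = -2 - 5 = -7)
B(a) = 2*a*(3 + a) (B(a) = (2*a)*(3 + a) = 2*a*(3 + a))
84 + (B(j(3))*4)*D(1) = 84 + ((2*(3 + 1/3)/3)*4)*(-7) = 84 + ((2*(⅓)*(3 + ⅓))*4)*(-7) = 84 + ((2*(⅓)*(10/3))*4)*(-7) = 84 + ((20/9)*4)*(-7) = 84 + (80/9)*(-7) = 84 - 560/9 = 196/9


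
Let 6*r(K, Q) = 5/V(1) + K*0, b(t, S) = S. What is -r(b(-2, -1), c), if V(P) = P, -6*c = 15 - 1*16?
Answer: -5/6 ≈ -0.83333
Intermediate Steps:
c = 1/6 (c = -(15 - 1*16)/6 = -(15 - 16)/6 = -1/6*(-1) = 1/6 ≈ 0.16667)
r(K, Q) = 5/6 (r(K, Q) = (5/1 + K*0)/6 = (5*1 + 0)/6 = (5 + 0)/6 = (1/6)*5 = 5/6)
-r(b(-2, -1), c) = -1*5/6 = -5/6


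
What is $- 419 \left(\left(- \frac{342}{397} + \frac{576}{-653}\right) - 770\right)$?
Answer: $\frac{83828310992}{259241} \approx 3.2336 \cdot 10^{5}$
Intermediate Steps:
$- 419 \left(\left(- \frac{342}{397} + \frac{576}{-653}\right) - 770\right) = - 419 \left(\left(\left(-342\right) \frac{1}{397} + 576 \left(- \frac{1}{653}\right)\right) - 770\right) = - 419 \left(\left(- \frac{342}{397} - \frac{576}{653}\right) - 770\right) = - 419 \left(- \frac{451998}{259241} - 770\right) = \left(-419\right) \left(- \frac{200067568}{259241}\right) = \frac{83828310992}{259241}$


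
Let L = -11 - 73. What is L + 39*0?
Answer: -84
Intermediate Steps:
L = -84
L + 39*0 = -84 + 39*0 = -84 + 0 = -84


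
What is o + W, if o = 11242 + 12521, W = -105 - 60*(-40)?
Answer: 26058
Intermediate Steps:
W = 2295 (W = -105 + 2400 = 2295)
o = 23763
o + W = 23763 + 2295 = 26058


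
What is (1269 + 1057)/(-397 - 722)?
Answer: -2326/1119 ≈ -2.0786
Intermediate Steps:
(1269 + 1057)/(-397 - 722) = 2326/(-1119) = -1/1119*2326 = -2326/1119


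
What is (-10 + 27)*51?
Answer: 867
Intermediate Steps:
(-10 + 27)*51 = 17*51 = 867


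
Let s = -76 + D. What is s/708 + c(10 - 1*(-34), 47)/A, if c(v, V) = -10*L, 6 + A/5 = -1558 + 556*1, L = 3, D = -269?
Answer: -4771/9912 ≈ -0.48134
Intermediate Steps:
s = -345 (s = -76 - 269 = -345)
A = -5040 (A = -30 + 5*(-1558 + 556*1) = -30 + 5*(-1558 + 556) = -30 + 5*(-1002) = -30 - 5010 = -5040)
c(v, V) = -30 (c(v, V) = -10*3 = -30)
s/708 + c(10 - 1*(-34), 47)/A = -345/708 - 30/(-5040) = -345*1/708 - 30*(-1/5040) = -115/236 + 1/168 = -4771/9912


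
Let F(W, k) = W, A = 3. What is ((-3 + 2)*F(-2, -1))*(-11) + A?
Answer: -19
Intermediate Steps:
((-3 + 2)*F(-2, -1))*(-11) + A = ((-3 + 2)*(-2))*(-11) + 3 = -1*(-2)*(-11) + 3 = 2*(-11) + 3 = -22 + 3 = -19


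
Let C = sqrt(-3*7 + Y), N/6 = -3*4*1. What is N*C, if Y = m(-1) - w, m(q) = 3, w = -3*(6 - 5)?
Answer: -72*I*sqrt(15) ≈ -278.85*I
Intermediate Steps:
w = -3 (w = -3*1 = -3)
Y = 6 (Y = 3 - 1*(-3) = 3 + 3 = 6)
N = -72 (N = 6*(-3*4*1) = 6*(-12*1) = 6*(-12) = -72)
C = I*sqrt(15) (C = sqrt(-3*7 + 6) = sqrt(-21 + 6) = sqrt(-15) = I*sqrt(15) ≈ 3.873*I)
N*C = -72*I*sqrt(15)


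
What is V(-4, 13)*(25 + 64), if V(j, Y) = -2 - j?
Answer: 178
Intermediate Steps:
V(-4, 13)*(25 + 64) = (-2 - 1*(-4))*(25 + 64) = (-2 + 4)*89 = 2*89 = 178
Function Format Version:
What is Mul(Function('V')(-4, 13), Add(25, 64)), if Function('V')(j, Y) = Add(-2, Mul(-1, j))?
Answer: 178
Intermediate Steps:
Mul(Function('V')(-4, 13), Add(25, 64)) = Mul(Add(-2, Mul(-1, -4)), Add(25, 64)) = Mul(Add(-2, 4), 89) = Mul(2, 89) = 178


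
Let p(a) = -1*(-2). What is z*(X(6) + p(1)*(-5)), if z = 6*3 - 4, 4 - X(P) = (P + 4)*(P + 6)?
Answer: -1764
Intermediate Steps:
p(a) = 2
X(P) = 4 - (4 + P)*(6 + P) (X(P) = 4 - (P + 4)*(P + 6) = 4 - (4 + P)*(6 + P))
z = 14 (z = 18 - 4 = 14)
z*(X(6) + p(1)*(-5)) = 14*((-20 - 1*6**2 - 10*6) + 2*(-5)) = 14*((-20 - 1*36 - 60) - 10) = 14*((-20 - 36 - 60) - 10) = 14*(-116 - 10) = 14*(-126) = -1764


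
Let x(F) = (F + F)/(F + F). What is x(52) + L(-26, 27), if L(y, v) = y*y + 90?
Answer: 767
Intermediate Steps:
L(y, v) = 90 + y**2 (L(y, v) = y**2 + 90 = 90 + y**2)
x(F) = 1 (x(F) = (2*F)/((2*F)) = (2*F)*(1/(2*F)) = 1)
x(52) + L(-26, 27) = 1 + (90 + (-26)**2) = 1 + (90 + 676) = 1 + 766 = 767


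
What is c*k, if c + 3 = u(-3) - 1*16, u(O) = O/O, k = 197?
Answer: -3546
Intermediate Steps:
u(O) = 1
c = -18 (c = -3 + (1 - 1*16) = -3 + (1 - 16) = -3 - 15 = -18)
c*k = -18*197 = -3546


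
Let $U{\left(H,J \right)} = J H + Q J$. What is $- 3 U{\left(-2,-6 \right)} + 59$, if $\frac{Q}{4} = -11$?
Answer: $-769$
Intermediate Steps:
$Q = -44$ ($Q = 4 \left(-11\right) = -44$)
$U{\left(H,J \right)} = - 44 J + H J$ ($U{\left(H,J \right)} = J H - 44 J = H J - 44 J = - 44 J + H J$)
$- 3 U{\left(-2,-6 \right)} + 59 = - 3 \left(- 6 \left(-44 - 2\right)\right) + 59 = - 3 \left(\left(-6\right) \left(-46\right)\right) + 59 = \left(-3\right) 276 + 59 = -828 + 59 = -769$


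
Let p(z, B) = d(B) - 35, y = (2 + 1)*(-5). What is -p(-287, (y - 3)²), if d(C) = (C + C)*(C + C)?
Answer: -419869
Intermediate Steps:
y = -15 (y = 3*(-5) = -15)
d(C) = 4*C² (d(C) = (2*C)*(2*C) = 4*C²)
p(z, B) = -35 + 4*B² (p(z, B) = 4*B² - 35 = -35 + 4*B²)
-p(-287, (y - 3)²) = -(-35 + 4*((-15 - 3)²)²) = -(-35 + 4*((-18)²)²) = -(-35 + 4*324²) = -(-35 + 4*104976) = -(-35 + 419904) = -1*419869 = -419869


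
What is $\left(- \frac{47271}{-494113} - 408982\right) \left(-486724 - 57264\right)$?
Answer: $\frac{109930876978771660}{494113} \approx 2.2248 \cdot 10^{11}$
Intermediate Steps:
$\left(- \frac{47271}{-494113} - 408982\right) \left(-486724 - 57264\right) = \left(\left(-47271\right) \left(- \frac{1}{494113}\right) - 408982\right) \left(-543988\right) = \left(\frac{47271}{494113} - 408982\right) \left(-543988\right) = \left(- \frac{202083275695}{494113}\right) \left(-543988\right) = \frac{109930876978771660}{494113}$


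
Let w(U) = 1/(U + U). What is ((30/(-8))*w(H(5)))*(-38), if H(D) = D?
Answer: 57/4 ≈ 14.250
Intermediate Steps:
w(U) = 1/(2*U)
((30/(-8))*w(H(5)))*(-38) = ((30/(-8))*((½)/5))*(-38) = ((30*(-⅛))*((½)*(⅕)))*(-38) = -15/4*⅒*(-38) = -3/8*(-38) = 57/4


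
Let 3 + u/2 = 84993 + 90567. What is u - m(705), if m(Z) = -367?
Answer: 351481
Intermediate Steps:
u = 351114 (u = -6 + 2*(84993 + 90567) = -6 + 2*175560 = -6 + 351120 = 351114)
u - m(705) = 351114 - 1*(-367) = 351114 + 367 = 351481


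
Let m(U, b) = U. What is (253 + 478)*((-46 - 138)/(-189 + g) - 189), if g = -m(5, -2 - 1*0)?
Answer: -13334171/97 ≈ -1.3747e+5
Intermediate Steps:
g = -5 (g = -1*5 = -5)
(253 + 478)*((-46 - 138)/(-189 + g) - 189) = (253 + 478)*((-46 - 138)/(-189 - 5) - 189) = 731*(-184/(-194) - 189) = 731*(-184*(-1/194) - 189) = 731*(92/97 - 189) = 731*(-18241/97) = -13334171/97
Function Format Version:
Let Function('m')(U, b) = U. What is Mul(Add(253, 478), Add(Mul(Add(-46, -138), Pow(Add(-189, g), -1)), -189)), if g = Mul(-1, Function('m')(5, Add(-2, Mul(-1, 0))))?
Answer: Rational(-13334171, 97) ≈ -1.3747e+5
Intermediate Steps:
g = -5 (g = Mul(-1, 5) = -5)
Mul(Add(253, 478), Add(Mul(Add(-46, -138), Pow(Add(-189, g), -1)), -189)) = Mul(Add(253, 478), Add(Mul(Add(-46, -138), Pow(Add(-189, -5), -1)), -189)) = Mul(731, Add(Mul(-184, Pow(-194, -1)), -189)) = Mul(731, Add(Mul(-184, Rational(-1, 194)), -189)) = Mul(731, Add(Rational(92, 97), -189)) = Mul(731, Rational(-18241, 97)) = Rational(-13334171, 97)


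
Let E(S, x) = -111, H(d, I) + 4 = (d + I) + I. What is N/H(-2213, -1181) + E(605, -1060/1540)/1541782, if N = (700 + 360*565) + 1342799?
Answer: -2384981542287/7059819778 ≈ -337.82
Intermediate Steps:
H(d, I) = -4 + d + 2*I (H(d, I) = -4 + ((d + I) + I) = -4 + ((I + d) + I) = -4 + (d + 2*I) = -4 + d + 2*I)
N = 1546899 (N = (700 + 203400) + 1342799 = 204100 + 1342799 = 1546899)
N/H(-2213, -1181) + E(605, -1060/1540)/1541782 = 1546899/(-4 - 2213 + 2*(-1181)) - 111/1541782 = 1546899/(-4 - 2213 - 2362) - 111*1/1541782 = 1546899/(-4579) - 111/1541782 = 1546899*(-1/4579) - 111/1541782 = -1546899/4579 - 111/1541782 = -2384981542287/7059819778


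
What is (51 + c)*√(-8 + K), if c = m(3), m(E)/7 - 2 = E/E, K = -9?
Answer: 72*I*√17 ≈ 296.86*I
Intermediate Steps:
m(E) = 21 (m(E) = 14 + 7*(E/E) = 14 + 7*1 = 14 + 7 = 21)
c = 21
(51 + c)*√(-8 + K) = (51 + 21)*√(-8 - 9) = 72*√(-17) = 72*(I*√17) = 72*I*√17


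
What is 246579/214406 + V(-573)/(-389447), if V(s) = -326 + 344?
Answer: 96025592505/83499773482 ≈ 1.1500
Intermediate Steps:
V(s) = 18
246579/214406 + V(-573)/(-389447) = 246579/214406 + 18/(-389447) = 246579*(1/214406) + 18*(-1/389447) = 246579/214406 - 18/389447 = 96025592505/83499773482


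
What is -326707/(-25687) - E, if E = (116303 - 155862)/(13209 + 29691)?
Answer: 1156298641/84767100 ≈ 13.641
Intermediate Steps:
E = -3043/3300 (E = -39559/42900 = -39559*1/42900 = -3043/3300 ≈ -0.92212)
-326707/(-25687) - E = -326707/(-25687) - 1*(-3043/3300) = -326707*(-1/25687) + 3043/3300 = 326707/25687 + 3043/3300 = 1156298641/84767100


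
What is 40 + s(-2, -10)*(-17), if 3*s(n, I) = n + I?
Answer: 108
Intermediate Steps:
s(n, I) = I/3 + n/3 (s(n, I) = (n + I)/3 = (I + n)/3 = I/3 + n/3)
40 + s(-2, -10)*(-17) = 40 + ((⅓)*(-10) + (⅓)*(-2))*(-17) = 40 + (-10/3 - ⅔)*(-17) = 40 - 4*(-17) = 40 + 68 = 108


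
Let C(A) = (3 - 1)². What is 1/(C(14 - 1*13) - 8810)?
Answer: -1/8806 ≈ -0.00011356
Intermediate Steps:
C(A) = 4 (C(A) = 2² = 4)
1/(C(14 - 1*13) - 8810) = 1/(4 - 8810) = 1/(-8806) = -1/8806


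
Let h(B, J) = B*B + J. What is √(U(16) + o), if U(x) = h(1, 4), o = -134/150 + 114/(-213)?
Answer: √4050834/1065 ≈ 1.8898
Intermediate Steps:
h(B, J) = J + B² (h(B, J) = B² + J = J + B²)
o = -7607/5325 (o = -134*1/150 + 114*(-1/213) = -67/75 - 38/71 = -7607/5325 ≈ -1.4285)
U(x) = 5 (U(x) = 4 + 1² = 4 + 1 = 5)
√(U(16) + o) = √(5 - 7607/5325) = √(19018/5325) = √4050834/1065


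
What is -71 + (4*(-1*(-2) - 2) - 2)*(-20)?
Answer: -31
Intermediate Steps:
-71 + (4*(-1*(-2) - 2) - 2)*(-20) = -71 + (4*(2 - 2) - 2)*(-20) = -71 + (4*0 - 2)*(-20) = -71 + (0 - 2)*(-20) = -71 - 2*(-20) = -71 + 40 = -31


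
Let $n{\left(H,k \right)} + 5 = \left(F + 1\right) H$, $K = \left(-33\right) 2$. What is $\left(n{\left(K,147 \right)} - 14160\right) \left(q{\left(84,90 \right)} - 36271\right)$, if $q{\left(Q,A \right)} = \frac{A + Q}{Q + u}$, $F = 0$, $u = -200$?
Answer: $\frac{1032387895}{2} \approx 5.1619 \cdot 10^{8}$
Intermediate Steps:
$q{\left(Q,A \right)} = \frac{A + Q}{-200 + Q}$ ($q{\left(Q,A \right)} = \frac{A + Q}{Q - 200} = \frac{A + Q}{-200 + Q}$)
$K = -66$
$n{\left(H,k \right)} = -5 + H$ ($n{\left(H,k \right)} = -5 + \left(0 + 1\right) H = -5 + 1 H = -5 + H$)
$\left(n{\left(K,147 \right)} - 14160\right) \left(q{\left(84,90 \right)} - 36271\right) = \left(\left(-5 - 66\right) - 14160\right) \left(\frac{90 + 84}{-200 + 84} - 36271\right) = \left(-71 - 14160\right) \left(\frac{1}{-116} \cdot 174 - 36271\right) = - 14231 \left(\left(- \frac{1}{116}\right) 174 - 36271\right) = - 14231 \left(- \frac{3}{2} - 36271\right) = \left(-14231\right) \left(- \frac{72545}{2}\right) = \frac{1032387895}{2}$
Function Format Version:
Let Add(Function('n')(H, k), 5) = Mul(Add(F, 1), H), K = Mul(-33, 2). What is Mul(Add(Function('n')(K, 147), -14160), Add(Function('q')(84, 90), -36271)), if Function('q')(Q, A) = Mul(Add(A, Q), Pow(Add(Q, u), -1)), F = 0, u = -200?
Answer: Rational(1032387895, 2) ≈ 5.1619e+8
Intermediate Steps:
Function('q')(Q, A) = Mul(Pow(Add(-200, Q), -1), Add(A, Q)) (Function('q')(Q, A) = Mul(Add(A, Q), Pow(Add(Q, -200), -1)) = Mul(Add(A, Q), Pow(Add(-200, Q), -1)) = Mul(Pow(Add(-200, Q), -1), Add(A, Q)))
K = -66
Function('n')(H, k) = Add(-5, H) (Function('n')(H, k) = Add(-5, Mul(Add(0, 1), H)) = Add(-5, Mul(1, H)) = Add(-5, H))
Mul(Add(Function('n')(K, 147), -14160), Add(Function('q')(84, 90), -36271)) = Mul(Add(Add(-5, -66), -14160), Add(Mul(Pow(Add(-200, 84), -1), Add(90, 84)), -36271)) = Mul(Add(-71, -14160), Add(Mul(Pow(-116, -1), 174), -36271)) = Mul(-14231, Add(Mul(Rational(-1, 116), 174), -36271)) = Mul(-14231, Add(Rational(-3, 2), -36271)) = Mul(-14231, Rational(-72545, 2)) = Rational(1032387895, 2)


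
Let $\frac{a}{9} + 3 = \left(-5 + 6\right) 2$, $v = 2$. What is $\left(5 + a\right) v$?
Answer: $-8$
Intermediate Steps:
$a = -9$ ($a = -27 + 9 \left(-5 + 6\right) 2 = -27 + 9 \cdot 1 \cdot 2 = -27 + 9 \cdot 2 = -27 + 18 = -9$)
$\left(5 + a\right) v = \left(5 - 9\right) 2 = \left(-4\right) 2 = -8$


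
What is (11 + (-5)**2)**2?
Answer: 1296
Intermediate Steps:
(11 + (-5)**2)**2 = (11 + 25)**2 = 36**2 = 1296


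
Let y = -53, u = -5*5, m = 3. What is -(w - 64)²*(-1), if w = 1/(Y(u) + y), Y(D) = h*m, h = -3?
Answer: 15752961/3844 ≈ 4098.1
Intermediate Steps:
u = -25
Y(D) = -9 (Y(D) = -3*3 = -9)
w = -1/62 (w = 1/(-9 - 53) = 1/(-62) = -1/62 ≈ -0.016129)
-(w - 64)²*(-1) = -(-1/62 - 64)²*(-1) = -(-3969/62)²*(-1) = -15752961*(-1)/3844 = -1*(-15752961/3844) = 15752961/3844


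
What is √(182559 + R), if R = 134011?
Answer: √316570 ≈ 562.65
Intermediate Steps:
√(182559 + R) = √(182559 + 134011) = √316570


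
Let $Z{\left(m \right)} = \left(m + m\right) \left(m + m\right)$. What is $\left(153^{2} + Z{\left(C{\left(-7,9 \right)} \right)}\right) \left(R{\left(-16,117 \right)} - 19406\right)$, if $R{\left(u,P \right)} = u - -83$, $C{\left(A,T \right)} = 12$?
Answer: $-463845915$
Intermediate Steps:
$R{\left(u,P \right)} = 83 + u$ ($R{\left(u,P \right)} = u + 83 = 83 + u$)
$Z{\left(m \right)} = 4 m^{2}$ ($Z{\left(m \right)} = 2 m 2 m = 4 m^{2}$)
$\left(153^{2} + Z{\left(C{\left(-7,9 \right)} \right)}\right) \left(R{\left(-16,117 \right)} - 19406\right) = \left(153^{2} + 4 \cdot 12^{2}\right) \left(\left(83 - 16\right) - 19406\right) = \left(23409 + 4 \cdot 144\right) \left(67 - 19406\right) = \left(23409 + 576\right) \left(-19339\right) = 23985 \left(-19339\right) = -463845915$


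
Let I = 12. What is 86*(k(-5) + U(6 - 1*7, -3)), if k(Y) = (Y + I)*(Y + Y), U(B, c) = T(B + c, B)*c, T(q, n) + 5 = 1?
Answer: -4988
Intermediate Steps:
T(q, n) = -4 (T(q, n) = -5 + 1 = -4)
U(B, c) = -4*c
k(Y) = 2*Y*(12 + Y) (k(Y) = (Y + 12)*(Y + Y) = (12 + Y)*(2*Y) = 2*Y*(12 + Y))
86*(k(-5) + U(6 - 1*7, -3)) = 86*(2*(-5)*(12 - 5) - 4*(-3)) = 86*(2*(-5)*7 + 12) = 86*(-70 + 12) = 86*(-58) = -4988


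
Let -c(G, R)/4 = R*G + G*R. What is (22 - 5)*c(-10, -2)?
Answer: -2720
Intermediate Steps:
c(G, R) = -8*G*R (c(G, R) = -4*(R*G + G*R) = -4*(G*R + G*R) = -8*G*R)
(22 - 5)*c(-10, -2) = (22 - 5)*(-8*(-10)*(-2)) = 17*(-160) = -2720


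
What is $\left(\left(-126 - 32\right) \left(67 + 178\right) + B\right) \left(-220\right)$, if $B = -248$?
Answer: $8570760$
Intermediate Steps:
$\left(\left(-126 - 32\right) \left(67 + 178\right) + B\right) \left(-220\right) = \left(\left(-126 - 32\right) \left(67 + 178\right) - 248\right) \left(-220\right) = \left(\left(-158\right) 245 - 248\right) \left(-220\right) = \left(-38710 - 248\right) \left(-220\right) = \left(-38958\right) \left(-220\right) = 8570760$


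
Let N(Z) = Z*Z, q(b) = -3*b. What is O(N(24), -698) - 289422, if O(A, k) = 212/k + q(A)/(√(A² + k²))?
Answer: -101008384/349 - 864*√204745/204745 ≈ -2.8942e+5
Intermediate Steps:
N(Z) = Z²
O(A, k) = 212/k - 3*A/√(A² + k²) (O(A, k) = 212/k + (-3*A)/(√(A² + k²)) = 212/k + (-3*A)/√(A² + k²) = 212/k - 3*A/√(A² + k²))
O(N(24), -698) - 289422 = (212/(-698) - 3*24²/√((24²)² + (-698)²)) - 289422 = (212*(-1/698) - 3*576/√(576² + 487204)) - 289422 = (-106/349 - 3*576/√(331776 + 487204)) - 289422 = (-106/349 - 3*576/√818980) - 289422 = (-106/349 - 3*576*√204745/409490) - 289422 = (-106/349 - 864*√204745/204745) - 289422 = -101008384/349 - 864*√204745/204745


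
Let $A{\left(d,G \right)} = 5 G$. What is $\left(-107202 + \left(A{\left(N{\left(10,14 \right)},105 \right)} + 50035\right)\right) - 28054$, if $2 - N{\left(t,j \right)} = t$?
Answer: $-84696$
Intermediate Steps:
$N{\left(t,j \right)} = 2 - t$
$\left(-107202 + \left(A{\left(N{\left(10,14 \right)},105 \right)} + 50035\right)\right) - 28054 = \left(-107202 + \left(5 \cdot 105 + 50035\right)\right) - 28054 = \left(-107202 + \left(525 + 50035\right)\right) - 28054 = \left(-107202 + 50560\right) - 28054 = -56642 - 28054 = -84696$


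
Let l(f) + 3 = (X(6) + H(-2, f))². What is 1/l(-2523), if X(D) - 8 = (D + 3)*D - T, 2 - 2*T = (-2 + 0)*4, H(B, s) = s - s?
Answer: 1/3246 ≈ 0.00030807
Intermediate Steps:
H(B, s) = 0
T = 5 (T = 1 - (-2 + 0)*4/2 = 1 - (-1)*4 = 1 - ½*(-8) = 1 + 4 = 5)
X(D) = 3 + D*(3 + D) (X(D) = 8 + ((D + 3)*D - 1*5) = 8 + ((3 + D)*D - 5) = 8 + (D*(3 + D) - 5) = 8 + (-5 + D*(3 + D)) = 3 + D*(3 + D))
l(f) = 3246 (l(f) = -3 + ((3 + 6² + 3*6) + 0)² = -3 + ((3 + 36 + 18) + 0)² = -3 + (57 + 0)² = -3 + 57² = -3 + 3249 = 3246)
1/l(-2523) = 1/3246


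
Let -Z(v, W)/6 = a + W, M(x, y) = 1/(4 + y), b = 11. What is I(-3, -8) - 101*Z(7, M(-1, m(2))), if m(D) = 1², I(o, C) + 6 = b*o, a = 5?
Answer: 15561/5 ≈ 3112.2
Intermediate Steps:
I(o, C) = -6 + 11*o
m(D) = 1
Z(v, W) = -30 - 6*W (Z(v, W) = -6*(5 + W) = -30 - 6*W)
I(-3, -8) - 101*Z(7, M(-1, m(2))) = (-6 + 11*(-3)) - 101*(-30 - 6/(4 + 1)) = (-6 - 33) - 101*(-30 - 6/5) = -39 - 101*(-30 - 6*⅕) = -39 - 101*(-30 - 6/5) = -39 - 101*(-156/5) = -39 + 15756/5 = 15561/5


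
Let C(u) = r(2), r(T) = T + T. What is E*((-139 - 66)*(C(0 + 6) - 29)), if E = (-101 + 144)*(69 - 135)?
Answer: -14544750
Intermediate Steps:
r(T) = 2*T
C(u) = 4 (C(u) = 2*2 = 4)
E = -2838 (E = 43*(-66) = -2838)
E*((-139 - 66)*(C(0 + 6) - 29)) = -2838*(-139 - 66)*(4 - 29) = -(-581790)*(-25) = -2838*5125 = -14544750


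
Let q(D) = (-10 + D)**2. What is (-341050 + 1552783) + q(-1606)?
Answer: 3823189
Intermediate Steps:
(-341050 + 1552783) + q(-1606) = (-341050 + 1552783) + (-10 - 1606)**2 = 1211733 + (-1616)**2 = 1211733 + 2611456 = 3823189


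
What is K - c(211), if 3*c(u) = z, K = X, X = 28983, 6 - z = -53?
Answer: 86890/3 ≈ 28963.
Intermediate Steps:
z = 59 (z = 6 - 1*(-53) = 6 + 53 = 59)
K = 28983
c(u) = 59/3 (c(u) = (1/3)*59 = 59/3)
K - c(211) = 28983 - 1*59/3 = 28983 - 59/3 = 86890/3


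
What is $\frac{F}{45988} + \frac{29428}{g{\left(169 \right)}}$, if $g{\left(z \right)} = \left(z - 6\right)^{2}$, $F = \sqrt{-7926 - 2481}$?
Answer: $\frac{29428}{26569} + \frac{i \sqrt{10407}}{45988} \approx 1.1076 + 0.0022183 i$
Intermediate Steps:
$F = i \sqrt{10407}$ ($F = \sqrt{-10407} = i \sqrt{10407} \approx 102.01 i$)
$g{\left(z \right)} = \left(-6 + z\right)^{2}$
$\frac{F}{45988} + \frac{29428}{g{\left(169 \right)}} = \frac{i \sqrt{10407}}{45988} + \frac{29428}{\left(-6 + 169\right)^{2}} = i \sqrt{10407} \cdot \frac{1}{45988} + \frac{29428}{163^{2}} = \frac{i \sqrt{10407}}{45988} + \frac{29428}{26569} = \frac{29428}{26569} + \frac{i \sqrt{10407}}{45988}$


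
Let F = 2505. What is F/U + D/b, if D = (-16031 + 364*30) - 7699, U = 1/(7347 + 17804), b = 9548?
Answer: 42968218995/682 ≈ 6.3003e+7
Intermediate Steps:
U = 1/25151 ≈ 3.9760e-5
D = -12810 (D = (-16031 + 10920) - 7699 = -5111 - 7699 = -12810)
F/U + D/b = 2505/(1/25151) - 12810/9548 = 2505*25151 - 12810*1/9548 = 63003255 - 915/682 = 42968218995/682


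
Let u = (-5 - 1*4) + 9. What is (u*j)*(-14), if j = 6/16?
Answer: 0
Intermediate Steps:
j = 3/8 (j = 6*(1/16) = 3/8 ≈ 0.37500)
u = 0 (u = (-5 - 4) + 9 = -9 + 9 = 0)
(u*j)*(-14) = (0*(3/8))*(-14) = 0*(-14) = 0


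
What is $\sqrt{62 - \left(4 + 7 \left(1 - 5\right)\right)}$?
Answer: $\sqrt{86} \approx 9.2736$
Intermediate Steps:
$\sqrt{62 - \left(4 + 7 \left(1 - 5\right)\right)} = \sqrt{62 - -24} = \sqrt{62 + \left(-4 + 28\right)} = \sqrt{62 + 24} = \sqrt{86}$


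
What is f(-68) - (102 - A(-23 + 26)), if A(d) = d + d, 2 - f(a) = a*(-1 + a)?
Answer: -4786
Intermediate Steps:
f(a) = 2 - a*(-1 + a)
A(d) = 2*d
f(-68) - (102 - A(-23 + 26)) = (2 - 68 - 1*(-68)²) - (102 - 2*(-23 + 26)) = (2 - 68 - 1*4624) - (102 - 2*3) = (2 - 68 - 4624) - (102 - 1*6) = -4690 - (102 - 6) = -4690 - 1*96 = -4690 - 96 = -4786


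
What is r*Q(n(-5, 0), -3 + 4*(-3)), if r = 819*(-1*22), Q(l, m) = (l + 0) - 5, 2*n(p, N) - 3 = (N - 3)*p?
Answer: -72072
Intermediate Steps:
n(p, N) = 3/2 + p*(-3 + N)/2 (n(p, N) = 3/2 + ((N - 3)*p)/2 = 3/2 + ((-3 + N)*p)/2 = 3/2 + (p*(-3 + N))/2 = 3/2 + p*(-3 + N)/2)
Q(l, m) = -5 + l (Q(l, m) = l - 5 = -5 + l)
r = -18018 (r = 819*(-22) = -18018)
r*Q(n(-5, 0), -3 + 4*(-3)) = -18018*(-5 + (3/2 - 3/2*(-5) + (1/2)*0*(-5))) = -18018*(-5 + (3/2 + 15/2 + 0)) = -18018*(-5 + 9) = -18018*4 = -72072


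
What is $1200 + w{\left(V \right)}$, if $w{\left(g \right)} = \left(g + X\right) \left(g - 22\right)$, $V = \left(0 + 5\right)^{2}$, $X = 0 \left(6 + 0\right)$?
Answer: $1275$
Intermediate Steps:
$X = 0$ ($X = 0 \cdot 6 = 0$)
$V = 25$ ($V = 5^{2} = 25$)
$w{\left(g \right)} = g \left(-22 + g\right)$ ($w{\left(g \right)} = \left(g + 0\right) \left(g - 22\right) = g \left(-22 + g\right)$)
$1200 + w{\left(V \right)} = 1200 + 25 \left(-22 + 25\right) = 1200 + 25 \cdot 3 = 1200 + 75 = 1275$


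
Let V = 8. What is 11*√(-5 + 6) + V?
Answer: 19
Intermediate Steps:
11*√(-5 + 6) + V = 11*√(-5 + 6) + 8 = 11*√1 + 8 = 11*1 + 8 = 11 + 8 = 19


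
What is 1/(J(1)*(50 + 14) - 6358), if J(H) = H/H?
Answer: -1/6294 ≈ -0.00015888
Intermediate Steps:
J(H) = 1
1/(J(1)*(50 + 14) - 6358) = 1/(1*(50 + 14) - 6358) = 1/(1*64 - 6358) = 1/(64 - 6358) = 1/(-6294) = -1/6294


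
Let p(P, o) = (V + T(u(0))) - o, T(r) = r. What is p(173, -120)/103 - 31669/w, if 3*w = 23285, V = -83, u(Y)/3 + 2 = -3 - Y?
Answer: -9273451/2398355 ≈ -3.8666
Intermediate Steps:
u(Y) = -15 - 3*Y (u(Y) = -6 + 3*(-3 - Y) = -6 + (-9 - 3*Y) = -15 - 3*Y)
w = 23285/3 (w = (⅓)*23285 = 23285/3 ≈ 7761.7)
p(P, o) = -98 - o (p(P, o) = (-83 + (-15 - 3*0)) - o = (-83 + (-15 + 0)) - o = (-83 - 15) - o = -98 - o)
p(173, -120)/103 - 31669/w = (-98 - 1*(-120))/103 - 31669/23285/3 = (-98 + 120)*(1/103) - 31669*3/23285 = 22*(1/103) - 95007/23285 = 22/103 - 95007/23285 = -9273451/2398355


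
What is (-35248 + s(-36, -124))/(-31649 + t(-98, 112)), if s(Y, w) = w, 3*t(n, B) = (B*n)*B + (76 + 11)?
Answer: 26529/331043 ≈ 0.080138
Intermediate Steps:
t(n, B) = 29 + n*B²/3 (t(n, B) = ((B*n)*B + (76 + 11))/3 = (n*B² + 87)/3 = (87 + n*B²)/3 = 29 + n*B²/3)
(-35248 + s(-36, -124))/(-31649 + t(-98, 112)) = (-35248 - 124)/(-31649 + (29 + (⅓)*(-98)*112²)) = -35372/(-31649 + (29 + (⅓)*(-98)*12544)) = -35372/(-31649 + (29 - 1229312/3)) = -35372/(-31649 - 1229225/3) = -35372/(-1324172/3) = -35372*(-3/1324172) = 26529/331043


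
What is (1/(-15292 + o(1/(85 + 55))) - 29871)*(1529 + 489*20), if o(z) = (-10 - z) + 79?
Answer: -719950195053979/2131221 ≈ -3.3781e+8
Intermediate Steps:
o(z) = 69 - z
(1/(-15292 + o(1/(85 + 55))) - 29871)*(1529 + 489*20) = (1/(-15292 + (69 - 1/(85 + 55))) - 29871)*(1529 + 489*20) = (1/(-15292 + (69 - 1/140)) - 29871)*(1529 + 9780) = (1/(-15292 + (69 - 1*1/140)) - 29871)*11309 = (1/(-15292 + (69 - 1/140)) - 29871)*11309 = (1/(-15292 + 9659/140) - 29871)*11309 = (1/(-2131221/140) - 29871)*11309 = (-140/2131221 - 29871)*11309 = -63661702631/2131221*11309 = -719950195053979/2131221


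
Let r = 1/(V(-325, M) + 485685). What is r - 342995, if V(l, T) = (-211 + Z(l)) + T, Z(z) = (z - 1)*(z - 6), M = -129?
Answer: -203482126744/593251 ≈ -3.4300e+5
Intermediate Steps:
Z(z) = (-1 + z)*(-6 + z)
V(l, T) = -205 + T + l² - 7*l (V(l, T) = (-211 + (6 + l² - 7*l)) + T = (-205 + l² - 7*l) + T = -205 + T + l² - 7*l)
r = 1/593251 (r = 1/((-205 - 129 + (-325)² - 7*(-325)) + 485685) = 1/((-205 - 129 + 105625 + 2275) + 485685) = 1/(107566 + 485685) = 1/593251 ≈ 1.6856e-6)
r - 342995 = 1/593251 - 342995 = -203482126744/593251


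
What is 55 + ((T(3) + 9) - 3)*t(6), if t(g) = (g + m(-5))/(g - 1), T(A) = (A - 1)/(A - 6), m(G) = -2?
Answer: 889/15 ≈ 59.267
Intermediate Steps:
T(A) = (-1 + A)/(-6 + A)
t(g) = (-2 + g)/(-1 + g) (t(g) = (g - 2)/(g - 1) = (-2 + g)/(-1 + g))
55 + ((T(3) + 9) - 3)*t(6) = 55 + (((-1 + 3)/(-6 + 3) + 9) - 3)*((-2 + 6)/(-1 + 6)) = 55 + ((2/(-3) + 9) - 3)*(4/5) = 55 + ((-⅓*2 + 9) - 3)*((⅕)*4) = 55 + ((-⅔ + 9) - 3)*(⅘) = 55 + (25/3 - 3)*(⅘) = 55 + (16/3)*(⅘) = 55 + 64/15 = 889/15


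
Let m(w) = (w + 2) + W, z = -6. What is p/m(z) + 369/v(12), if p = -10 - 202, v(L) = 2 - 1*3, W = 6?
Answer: -475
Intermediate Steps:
m(w) = 8 + w (m(w) = (w + 2) + 6 = (2 + w) + 6 = 8 + w)
v(L) = -1 (v(L) = 2 - 3 = -1)
p = -212
p/m(z) + 369/v(12) = -212/(8 - 6) + 369/(-1) = -212/2 + 369*(-1) = -212*½ - 369 = -106 - 369 = -475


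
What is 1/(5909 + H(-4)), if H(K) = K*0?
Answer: 1/5909 ≈ 0.00016923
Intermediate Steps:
H(K) = 0
1/(5909 + H(-4)) = 1/(5909 + 0) = 1/5909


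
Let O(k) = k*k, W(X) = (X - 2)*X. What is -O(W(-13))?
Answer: -38025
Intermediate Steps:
W(X) = X*(-2 + X) (W(X) = (-2 + X)*X = X*(-2 + X))
O(k) = k²
-O(W(-13)) = -(-13*(-2 - 13))² = -(-13*(-15))² = -1*195² = -1*38025 = -38025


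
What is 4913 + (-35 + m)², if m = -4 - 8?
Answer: 7122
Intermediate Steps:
m = -12
4913 + (-35 + m)² = 4913 + (-35 - 12)² = 4913 + (-47)² = 4913 + 2209 = 7122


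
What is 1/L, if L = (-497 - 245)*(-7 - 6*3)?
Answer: 1/18550 ≈ 5.3908e-5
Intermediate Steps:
L = 18550 (L = -742*(-7 - 18) = -742*(-25) = 18550)
1/L = 1/18550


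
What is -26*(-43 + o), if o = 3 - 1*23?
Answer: 1638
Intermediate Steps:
o = -20 (o = 3 - 23 = -20)
-26*(-43 + o) = -26*(-43 - 20) = -26*(-63) = 1638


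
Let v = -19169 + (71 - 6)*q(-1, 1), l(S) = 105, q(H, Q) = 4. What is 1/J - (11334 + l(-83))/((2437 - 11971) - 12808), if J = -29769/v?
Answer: 254330823/221699666 ≈ 1.1472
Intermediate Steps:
v = -18909 (v = -19169 + (71 - 6)*4 = -19169 + 65*4 = -19169 + 260 = -18909)
J = 9923/6303 (J = -29769/(-18909) = -29769*(-1/18909) = 9923/6303 ≈ 1.5743)
1/J - (11334 + l(-83))/((2437 - 11971) - 12808) = 1/(9923/6303) - (11334 + 105)/((2437 - 11971) - 12808) = 6303/9923 - 11439/(-9534 - 12808) = 6303/9923 - 11439/(-22342) = 6303/9923 - 11439*(-1)/22342 = 6303/9923 - 1*(-11439/22342) = 6303/9923 + 11439/22342 = 254330823/221699666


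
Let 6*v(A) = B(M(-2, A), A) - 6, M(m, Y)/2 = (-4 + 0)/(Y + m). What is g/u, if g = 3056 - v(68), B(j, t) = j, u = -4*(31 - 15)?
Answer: -302645/6336 ≈ -47.766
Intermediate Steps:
M(m, Y) = -8/(Y + m) (M(m, Y) = 2*((-4 + 0)/(Y + m)) = 2*(-4/(Y + m)) = -8/(Y + m))
u = -64 (u = -4*16 = -64)
v(A) = -1 - 4/(3*(-2 + A)) (v(A) = (-8/(A - 2) - 6)/6 = (-8/(-2 + A) - 6)/6 = (-6 - 8/(-2 + A))/6 = -1 - 4/(3*(-2 + A)))
g = 302645/99 (g = 3056 - (⅔ - 1*68)/(-2 + 68) = 3056 - (⅔ - 68)/66 = 3056 - (-202)/(66*3) = 3056 - 1*(-101/99) = 3056 + 101/99 = 302645/99 ≈ 3057.0)
g/u = (302645/99)/(-64) = (302645/99)*(-1/64) = -302645/6336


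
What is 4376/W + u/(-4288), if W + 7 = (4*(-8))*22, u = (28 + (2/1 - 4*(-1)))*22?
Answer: -4824029/762192 ≈ -6.3292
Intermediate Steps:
u = 748 (u = (28 + (2*1 + 4))*22 = (28 + (2 + 4))*22 = (28 + 6)*22 = 34*22 = 748)
W = -711 (W = -7 + (4*(-8))*22 = -7 - 32*22 = -7 - 704 = -711)
4376/W + u/(-4288) = 4376/(-711) + 748/(-4288) = 4376*(-1/711) + 748*(-1/4288) = -4376/711 - 187/1072 = -4824029/762192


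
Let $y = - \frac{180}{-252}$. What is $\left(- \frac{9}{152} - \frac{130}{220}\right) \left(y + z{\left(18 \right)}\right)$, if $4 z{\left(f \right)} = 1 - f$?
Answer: $\frac{9783}{4256} \approx 2.2986$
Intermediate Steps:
$y = \frac{5}{7}$ ($y = \left(-180\right) \left(- \frac{1}{252}\right) = \frac{5}{7} \approx 0.71429$)
$z{\left(f \right)} = \frac{1}{4} - \frac{f}{4}$ ($z{\left(f \right)} = \frac{1 - f}{4} = \frac{1}{4} - \frac{f}{4}$)
$\left(- \frac{9}{152} - \frac{130}{220}\right) \left(y + z{\left(18 \right)}\right) = \left(- \frac{9}{152} - \frac{130}{220}\right) \left(\frac{5}{7} + \left(\frac{1}{4} - \frac{9}{2}\right)\right) = \left(\left(-9\right) \frac{1}{152} - \frac{13}{22}\right) \left(\frac{5}{7} + \left(\frac{1}{4} - \frac{9}{2}\right)\right) = \left(- \frac{9}{152} - \frac{13}{22}\right) \left(\frac{5}{7} - \frac{17}{4}\right) = \left(- \frac{1087}{1672}\right) \left(- \frac{99}{28}\right) = \frac{9783}{4256}$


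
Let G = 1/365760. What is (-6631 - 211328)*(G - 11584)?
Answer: 307828133794867/121920 ≈ 2.5248e+9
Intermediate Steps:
G = 1/365760 ≈ 2.7340e-6
(-6631 - 211328)*(G - 11584) = (-6631 - 211328)*(1/365760 - 11584) = -217959*(-4236963839/365760) = 307828133794867/121920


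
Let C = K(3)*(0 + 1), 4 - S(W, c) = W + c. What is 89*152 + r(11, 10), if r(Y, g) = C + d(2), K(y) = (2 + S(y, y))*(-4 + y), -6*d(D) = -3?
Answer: 27057/2 ≈ 13529.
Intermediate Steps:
S(W, c) = 4 - W - c (S(W, c) = 4 - (W + c) = 4 + (-W - c) = 4 - W - c)
d(D) = ½ (d(D) = -⅙*(-3) = ½)
K(y) = (-4 + y)*(6 - 2*y) (K(y) = (2 + (4 - y - y))*(-4 + y) = (2 + (4 - 2*y))*(-4 + y) = (6 - 2*y)*(-4 + y) = (-4 + y)*(6 - 2*y))
C = 0 (C = (-24 - 2*3² + 14*3)*(0 + 1) = (-24 - 2*9 + 42)*1 = (-24 - 18 + 42)*1 = 0*1 = 0)
r(Y, g) = ½ (r(Y, g) = 0 + ½ = ½)
89*152 + r(11, 10) = 89*152 + ½ = 13528 + ½ = 27057/2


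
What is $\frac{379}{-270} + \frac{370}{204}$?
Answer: $\frac{941}{2295} \approx 0.41002$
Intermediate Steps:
$\frac{379}{-270} + \frac{370}{204} = 379 \left(- \frac{1}{270}\right) + 370 \cdot \frac{1}{204} = - \frac{379}{270} + \frac{185}{102} = \frac{941}{2295}$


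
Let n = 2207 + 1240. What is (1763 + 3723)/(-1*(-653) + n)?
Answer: 2743/2050 ≈ 1.3380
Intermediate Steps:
n = 3447
(1763 + 3723)/(-1*(-653) + n) = (1763 + 3723)/(-1*(-653) + 3447) = 5486/(653 + 3447) = 5486/4100 = 5486*(1/4100) = 2743/2050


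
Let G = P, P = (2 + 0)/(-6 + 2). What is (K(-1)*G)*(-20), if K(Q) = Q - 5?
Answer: -60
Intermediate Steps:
P = -1/2 (P = 2/(-4) = 2*(-1/4) = -1/2 ≈ -0.50000)
K(Q) = -5 + Q
G = -1/2 ≈ -0.50000
(K(-1)*G)*(-20) = ((-5 - 1)*(-1/2))*(-20) = -6*(-1/2)*(-20) = 3*(-20) = -60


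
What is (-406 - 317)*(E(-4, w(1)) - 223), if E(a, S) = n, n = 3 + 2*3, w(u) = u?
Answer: 154722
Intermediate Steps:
n = 9 (n = 3 + 6 = 9)
E(a, S) = 9
(-406 - 317)*(E(-4, w(1)) - 223) = (-406 - 317)*(9 - 223) = -723*(-214) = 154722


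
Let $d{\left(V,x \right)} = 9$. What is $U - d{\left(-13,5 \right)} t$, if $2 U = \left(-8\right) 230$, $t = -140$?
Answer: $340$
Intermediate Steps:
$U = -920$ ($U = \frac{\left(-8\right) 230}{2} = \frac{1}{2} \left(-1840\right) = -920$)
$U - d{\left(-13,5 \right)} t = -920 - 9 \left(-140\right) = -920 - -1260 = -920 + 1260 = 340$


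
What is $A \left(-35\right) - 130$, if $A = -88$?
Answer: $2950$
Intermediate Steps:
$A \left(-35\right) - 130 = \left(-88\right) \left(-35\right) - 130 = 3080 - 130 = 2950$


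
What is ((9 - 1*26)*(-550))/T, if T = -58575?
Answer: -34/213 ≈ -0.15962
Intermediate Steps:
((9 - 1*26)*(-550))/T = ((9 - 1*26)*(-550))/(-58575) = ((9 - 26)*(-550))*(-1/58575) = -17*(-550)*(-1/58575) = 9350*(-1/58575) = -34/213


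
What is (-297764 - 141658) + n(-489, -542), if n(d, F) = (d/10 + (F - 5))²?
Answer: -8432519/100 ≈ -84325.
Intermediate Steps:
n(d, F) = (-5 + F + d/10)² (n(d, F) = (d*(⅒) + (-5 + F))² = (d/10 + (-5 + F))² = (-5 + F + d/10)²)
(-297764 - 141658) + n(-489, -542) = (-297764 - 141658) + (-50 - 489 + 10*(-542))²/100 = -439422 + (-50 - 489 - 5420)²/100 = -439422 + (1/100)*(-5959)² = -439422 + (1/100)*35509681 = -439422 + 35509681/100 = -8432519/100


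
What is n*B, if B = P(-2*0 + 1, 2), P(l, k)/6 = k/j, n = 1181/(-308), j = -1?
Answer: 3543/77 ≈ 46.013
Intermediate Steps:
n = -1181/308 (n = 1181*(-1/308) = -1181/308 ≈ -3.8344)
P(l, k) = -6*k (P(l, k) = 6*(k/(-1)) = 6*(k*(-1)) = 6*(-k) = -6*k)
B = -12 (B = -6*2 = -12)
n*B = -1181/308*(-12) = 3543/77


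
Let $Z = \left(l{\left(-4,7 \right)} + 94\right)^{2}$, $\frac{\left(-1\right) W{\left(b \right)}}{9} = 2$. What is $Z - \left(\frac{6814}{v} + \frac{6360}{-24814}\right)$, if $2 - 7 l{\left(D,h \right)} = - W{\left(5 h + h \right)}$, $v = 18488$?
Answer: $\frac{47270585244791}{5619825092} \approx 8411.4$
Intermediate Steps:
$W{\left(b \right)} = -18$ ($W{\left(b \right)} = \left(-9\right) 2 = -18$)
$l{\left(D,h \right)} = - \frac{16}{7}$ ($l{\left(D,h \right)} = \frac{2}{7} - \frac{\left(-1\right) \left(-18\right)}{7} = \frac{2}{7} - \frac{18}{7} = - \frac{16}{7}$)
$Z = \frac{412164}{49}$ ($Z = \left(- \frac{16}{7} + 94\right)^{2} = \left(\frac{642}{7}\right)^{2} = \frac{412164}{49} \approx 8411.5$)
$Z - \left(\frac{6814}{v} + \frac{6360}{-24814}\right) = \frac{412164}{49} - \left(\frac{6814}{18488} + \frac{6360}{-24814}\right) = \frac{412164}{49} - \left(6814 \cdot \frac{1}{18488} + 6360 \left(- \frac{1}{24814}\right)\right) = \frac{412164}{49} - \left(\frac{3407}{9244} - \frac{3180}{12407}\right) = \frac{412164}{49} - \frac{12874729}{114690308} = \frac{47270585244791}{5619825092}$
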